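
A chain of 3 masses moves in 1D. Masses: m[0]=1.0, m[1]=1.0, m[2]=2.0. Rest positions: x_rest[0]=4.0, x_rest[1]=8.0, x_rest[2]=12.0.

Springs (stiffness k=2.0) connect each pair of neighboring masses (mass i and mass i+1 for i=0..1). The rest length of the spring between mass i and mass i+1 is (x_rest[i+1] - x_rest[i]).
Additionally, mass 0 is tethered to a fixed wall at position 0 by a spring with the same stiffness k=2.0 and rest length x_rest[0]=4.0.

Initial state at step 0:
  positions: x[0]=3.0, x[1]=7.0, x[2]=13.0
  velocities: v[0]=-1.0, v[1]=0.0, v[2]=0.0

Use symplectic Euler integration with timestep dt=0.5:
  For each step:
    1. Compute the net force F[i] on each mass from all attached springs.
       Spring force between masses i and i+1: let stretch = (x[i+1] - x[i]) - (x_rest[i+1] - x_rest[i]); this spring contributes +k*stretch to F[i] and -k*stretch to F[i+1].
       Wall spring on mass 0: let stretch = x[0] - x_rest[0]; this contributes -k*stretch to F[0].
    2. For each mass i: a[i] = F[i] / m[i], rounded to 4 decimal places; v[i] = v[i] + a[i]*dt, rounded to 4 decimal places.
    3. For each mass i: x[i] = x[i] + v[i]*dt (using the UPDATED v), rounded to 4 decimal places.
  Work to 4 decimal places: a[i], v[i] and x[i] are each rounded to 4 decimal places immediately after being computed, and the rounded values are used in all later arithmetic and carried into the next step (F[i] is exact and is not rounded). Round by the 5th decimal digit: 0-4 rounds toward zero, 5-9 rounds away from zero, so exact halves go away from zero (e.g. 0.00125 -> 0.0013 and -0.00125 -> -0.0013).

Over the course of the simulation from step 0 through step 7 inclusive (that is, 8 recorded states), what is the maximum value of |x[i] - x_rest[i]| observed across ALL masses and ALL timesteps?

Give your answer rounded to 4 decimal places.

Answer: 1.7188

Derivation:
Step 0: x=[3.0000 7.0000 13.0000] v=[-1.0000 0.0000 0.0000]
Step 1: x=[3.0000 8.0000 12.5000] v=[0.0000 2.0000 -1.0000]
Step 2: x=[4.0000 8.7500 11.8750] v=[2.0000 1.5000 -1.2500]
Step 3: x=[5.3750 8.6875 11.4688] v=[2.7500 -0.1250 -0.8125]
Step 4: x=[5.7188 8.3594 11.3672] v=[0.6875 -0.6562 -0.2032]
Step 5: x=[4.5235 8.2149 11.5137] v=[-2.3907 -0.2890 0.2929]
Step 6: x=[2.9121 7.8741 11.8355] v=[-3.2228 -0.6816 0.6435]
Step 7: x=[2.3257 7.0330 12.1669] v=[-1.1729 -1.6822 0.6628]
Max displacement = 1.7188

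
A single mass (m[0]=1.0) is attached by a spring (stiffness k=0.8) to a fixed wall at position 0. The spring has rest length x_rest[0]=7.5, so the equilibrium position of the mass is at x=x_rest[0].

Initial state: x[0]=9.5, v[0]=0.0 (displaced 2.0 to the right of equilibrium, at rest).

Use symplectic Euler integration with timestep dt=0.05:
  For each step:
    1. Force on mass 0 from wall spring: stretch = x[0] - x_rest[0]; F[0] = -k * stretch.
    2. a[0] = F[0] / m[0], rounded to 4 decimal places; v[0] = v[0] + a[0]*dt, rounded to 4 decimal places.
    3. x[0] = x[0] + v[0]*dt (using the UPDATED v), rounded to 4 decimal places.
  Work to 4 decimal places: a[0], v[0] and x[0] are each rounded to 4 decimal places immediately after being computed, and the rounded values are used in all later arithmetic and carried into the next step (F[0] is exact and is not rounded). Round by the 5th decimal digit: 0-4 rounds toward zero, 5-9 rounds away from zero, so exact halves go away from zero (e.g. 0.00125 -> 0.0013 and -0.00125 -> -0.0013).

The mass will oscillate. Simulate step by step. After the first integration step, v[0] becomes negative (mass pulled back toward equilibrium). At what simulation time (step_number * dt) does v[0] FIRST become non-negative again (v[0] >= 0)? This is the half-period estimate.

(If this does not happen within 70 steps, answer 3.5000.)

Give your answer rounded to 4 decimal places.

Answer: 3.5000

Derivation:
Step 0: x=[9.5000] v=[0.0000]
Step 1: x=[9.4960] v=[-0.0800]
Step 2: x=[9.4880] v=[-0.1598]
Step 3: x=[9.4760] v=[-0.2393]
Step 4: x=[9.4601] v=[-0.3183]
Step 5: x=[9.4403] v=[-0.3967]
Step 6: x=[9.4166] v=[-0.4743]
Step 7: x=[9.3891] v=[-0.5510]
Step 8: x=[9.3578] v=[-0.6266]
Step 9: x=[9.3228] v=[-0.7009]
Step 10: x=[9.2841] v=[-0.7738]
Step 11: x=[9.2418] v=[-0.8452]
Step 12: x=[9.1961] v=[-0.9149]
Step 13: x=[9.1470] v=[-0.9827]
Step 14: x=[9.0946] v=[-1.0486]
Step 15: x=[9.0390] v=[-1.1124]
Step 16: x=[8.9803] v=[-1.1740]
Step 17: x=[8.9186] v=[-1.2332]
Step 18: x=[8.8541] v=[-1.2899]
Step 19: x=[8.7869] v=[-1.3441]
Step 20: x=[8.7171] v=[-1.3956]
Step 21: x=[8.6449] v=[-1.4443]
Step 22: x=[8.5704] v=[-1.4901]
Step 23: x=[8.4938] v=[-1.5329]
Step 24: x=[8.4152] v=[-1.5727]
Step 25: x=[8.3347] v=[-1.6093]
Step 26: x=[8.2526] v=[-1.6427]
Step 27: x=[8.1690] v=[-1.6728]
Step 28: x=[8.0840] v=[-1.6996]
Step 29: x=[7.9979] v=[-1.7230]
Step 30: x=[7.9108] v=[-1.7429]
Step 31: x=[7.8228] v=[-1.7593]
Step 32: x=[7.7342] v=[-1.7722]
Step 33: x=[7.6451] v=[-1.7816]
Step 34: x=[7.5557] v=[-1.7874]
Step 35: x=[7.4662] v=[-1.7896]
Step 36: x=[7.3768] v=[-1.7883]
Step 37: x=[7.2876] v=[-1.7834]
Step 38: x=[7.1989] v=[-1.7749]
Step 39: x=[7.1108] v=[-1.7629]
Step 40: x=[7.0234] v=[-1.7473]
Step 41: x=[6.9370] v=[-1.7282]
Step 42: x=[6.8517] v=[-1.7057]
Step 43: x=[6.7677] v=[-1.6798]
Step 44: x=[6.6852] v=[-1.6505]
Step 45: x=[6.6043] v=[-1.6179]
Step 46: x=[6.5252] v=[-1.5821]
Step 47: x=[6.4480] v=[-1.5431]
Step 48: x=[6.3730] v=[-1.5010]
Step 49: x=[6.3002] v=[-1.4559]
Step 50: x=[6.2298] v=[-1.4079]
Step 51: x=[6.1619] v=[-1.3571]
Step 52: x=[6.0967] v=[-1.3036]
Step 53: x=[6.0343] v=[-1.2475]
Step 54: x=[5.9749] v=[-1.1889]
Step 55: x=[5.9185] v=[-1.1279]
Step 56: x=[5.8653] v=[-1.0646]
Step 57: x=[5.8153] v=[-0.9992]
Step 58: x=[5.7687] v=[-0.9318]
Step 59: x=[5.7256] v=[-0.8626]
Step 60: x=[5.6860] v=[-0.7916]
Step 61: x=[5.6501] v=[-0.7190]
Step 62: x=[5.6179] v=[-0.6450]
Step 63: x=[5.5894] v=[-0.5697]
Step 64: x=[5.5647] v=[-0.4933]
Step 65: x=[5.5439] v=[-0.4159]
Step 66: x=[5.5270] v=[-0.3377]
Step 67: x=[5.5141] v=[-0.2588]
Step 68: x=[5.5051] v=[-0.1794]
Step 69: x=[5.5001] v=[-0.0996]
Step 70: x=[5.4991] v=[-0.0196]
v[0] did not become non-negative within 70 steps; using fallback time=3.5000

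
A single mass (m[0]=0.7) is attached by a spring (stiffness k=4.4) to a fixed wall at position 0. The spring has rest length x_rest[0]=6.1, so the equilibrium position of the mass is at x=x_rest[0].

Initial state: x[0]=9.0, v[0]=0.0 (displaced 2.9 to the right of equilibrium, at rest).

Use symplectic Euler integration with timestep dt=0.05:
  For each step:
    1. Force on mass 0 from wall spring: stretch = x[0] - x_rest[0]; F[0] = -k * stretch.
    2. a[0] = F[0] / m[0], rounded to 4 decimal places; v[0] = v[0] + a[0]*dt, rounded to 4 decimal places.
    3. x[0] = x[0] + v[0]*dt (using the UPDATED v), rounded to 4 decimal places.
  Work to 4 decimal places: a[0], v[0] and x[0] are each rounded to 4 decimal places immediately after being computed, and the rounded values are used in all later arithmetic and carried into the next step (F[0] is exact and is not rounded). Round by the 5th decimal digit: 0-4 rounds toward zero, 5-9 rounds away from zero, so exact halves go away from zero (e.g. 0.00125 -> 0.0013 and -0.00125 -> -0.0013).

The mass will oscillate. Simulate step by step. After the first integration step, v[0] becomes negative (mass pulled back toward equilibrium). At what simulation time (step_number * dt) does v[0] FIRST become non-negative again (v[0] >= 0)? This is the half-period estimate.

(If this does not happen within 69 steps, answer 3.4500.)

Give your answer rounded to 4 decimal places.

Step 0: x=[9.0000] v=[0.0000]
Step 1: x=[8.9544] v=[-0.9114]
Step 2: x=[8.8640] v=[-1.8085]
Step 3: x=[8.7301] v=[-2.6772]
Step 4: x=[8.5549] v=[-3.5038]
Step 5: x=[8.3411] v=[-4.2753]
Step 6: x=[8.0921] v=[-4.9796]
Step 7: x=[7.8118] v=[-5.6057]
Step 8: x=[7.5046] v=[-6.1437]
Step 9: x=[7.1753] v=[-6.5851]
Step 10: x=[6.8291] v=[-6.9231]
Step 11: x=[6.4715] v=[-7.1522]
Step 12: x=[6.1081] v=[-7.2690]
Step 13: x=[5.7445] v=[-7.2715]
Step 14: x=[5.3865] v=[-7.1598]
Step 15: x=[5.0397] v=[-6.9356]
Step 16: x=[4.7096] v=[-6.6024]
Step 17: x=[4.4013] v=[-6.1654]
Step 18: x=[4.1197] v=[-5.6315]
Step 19: x=[3.8692] v=[-5.0091]
Step 20: x=[3.6538] v=[-4.3080]
Step 21: x=[3.4768] v=[-3.5392]
Step 22: x=[3.3411] v=[-2.7148]
Step 23: x=[3.2487] v=[-1.8477]
Step 24: x=[3.2011] v=[-0.9516]
Step 25: x=[3.1991] v=[-0.0405]
Step 26: x=[3.2427] v=[0.8712]
First v>=0 after going negative at step 26, time=1.3000

Answer: 1.3000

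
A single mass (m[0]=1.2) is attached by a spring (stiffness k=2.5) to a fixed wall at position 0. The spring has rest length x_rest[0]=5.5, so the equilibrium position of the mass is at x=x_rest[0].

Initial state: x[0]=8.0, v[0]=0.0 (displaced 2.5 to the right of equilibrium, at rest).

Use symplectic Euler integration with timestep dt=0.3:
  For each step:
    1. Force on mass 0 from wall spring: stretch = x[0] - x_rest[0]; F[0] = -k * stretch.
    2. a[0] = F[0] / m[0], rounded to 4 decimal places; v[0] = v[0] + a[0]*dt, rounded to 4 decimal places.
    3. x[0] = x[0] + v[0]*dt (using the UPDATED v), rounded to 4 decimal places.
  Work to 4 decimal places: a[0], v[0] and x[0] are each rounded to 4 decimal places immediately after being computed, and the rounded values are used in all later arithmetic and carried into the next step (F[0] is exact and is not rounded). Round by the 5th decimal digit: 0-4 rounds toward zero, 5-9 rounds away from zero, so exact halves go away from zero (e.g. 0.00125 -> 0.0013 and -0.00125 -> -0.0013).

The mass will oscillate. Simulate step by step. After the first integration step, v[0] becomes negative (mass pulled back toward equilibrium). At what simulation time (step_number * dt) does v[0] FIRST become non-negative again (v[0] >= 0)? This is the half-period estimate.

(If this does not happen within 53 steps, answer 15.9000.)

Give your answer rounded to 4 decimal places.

Answer: 2.4000

Derivation:
Step 0: x=[8.0000] v=[0.0000]
Step 1: x=[7.5313] v=[-1.5625]
Step 2: x=[6.6817] v=[-2.8321]
Step 3: x=[5.6105] v=[-3.5707]
Step 4: x=[4.5186] v=[-3.6398]
Step 5: x=[3.6107] v=[-3.0264]
Step 6: x=[3.0570] v=[-1.8456]
Step 7: x=[2.9614] v=[-0.3187]
Step 8: x=[3.3418] v=[1.2679]
First v>=0 after going negative at step 8, time=2.4000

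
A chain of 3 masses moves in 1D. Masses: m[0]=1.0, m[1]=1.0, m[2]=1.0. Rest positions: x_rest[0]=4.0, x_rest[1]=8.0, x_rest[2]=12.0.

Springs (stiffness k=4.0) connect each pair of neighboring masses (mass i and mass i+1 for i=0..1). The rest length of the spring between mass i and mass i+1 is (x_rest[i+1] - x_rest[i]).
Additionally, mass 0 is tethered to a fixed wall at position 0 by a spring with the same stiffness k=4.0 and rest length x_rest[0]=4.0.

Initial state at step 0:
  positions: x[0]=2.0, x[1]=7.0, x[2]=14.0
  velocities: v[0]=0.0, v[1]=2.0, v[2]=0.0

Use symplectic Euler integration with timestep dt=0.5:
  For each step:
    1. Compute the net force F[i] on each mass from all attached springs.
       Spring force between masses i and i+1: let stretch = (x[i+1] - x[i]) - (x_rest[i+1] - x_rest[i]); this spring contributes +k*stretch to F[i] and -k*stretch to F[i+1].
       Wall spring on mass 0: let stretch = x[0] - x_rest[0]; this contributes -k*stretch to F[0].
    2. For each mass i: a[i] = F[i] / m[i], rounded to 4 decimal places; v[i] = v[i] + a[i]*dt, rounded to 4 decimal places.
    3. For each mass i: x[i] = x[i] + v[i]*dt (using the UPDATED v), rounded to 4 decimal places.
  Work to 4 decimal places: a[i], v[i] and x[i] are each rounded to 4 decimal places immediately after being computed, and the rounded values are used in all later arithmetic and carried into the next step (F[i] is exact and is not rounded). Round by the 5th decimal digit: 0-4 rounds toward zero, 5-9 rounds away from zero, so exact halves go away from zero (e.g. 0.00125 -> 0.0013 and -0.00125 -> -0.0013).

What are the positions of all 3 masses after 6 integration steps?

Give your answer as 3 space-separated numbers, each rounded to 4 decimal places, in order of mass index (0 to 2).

Answer: 6.0000 10.0000 10.0000

Derivation:
Step 0: x=[2.0000 7.0000 14.0000] v=[0.0000 2.0000 0.0000]
Step 1: x=[5.0000 10.0000 11.0000] v=[6.0000 6.0000 -6.0000]
Step 2: x=[8.0000 9.0000 11.0000] v=[6.0000 -2.0000 0.0000]
Step 3: x=[4.0000 9.0000 13.0000] v=[-8.0000 0.0000 4.0000]
Step 4: x=[1.0000 8.0000 15.0000] v=[-6.0000 -2.0000 4.0000]
Step 5: x=[4.0000 7.0000 14.0000] v=[6.0000 -2.0000 -2.0000]
Step 6: x=[6.0000 10.0000 10.0000] v=[4.0000 6.0000 -8.0000]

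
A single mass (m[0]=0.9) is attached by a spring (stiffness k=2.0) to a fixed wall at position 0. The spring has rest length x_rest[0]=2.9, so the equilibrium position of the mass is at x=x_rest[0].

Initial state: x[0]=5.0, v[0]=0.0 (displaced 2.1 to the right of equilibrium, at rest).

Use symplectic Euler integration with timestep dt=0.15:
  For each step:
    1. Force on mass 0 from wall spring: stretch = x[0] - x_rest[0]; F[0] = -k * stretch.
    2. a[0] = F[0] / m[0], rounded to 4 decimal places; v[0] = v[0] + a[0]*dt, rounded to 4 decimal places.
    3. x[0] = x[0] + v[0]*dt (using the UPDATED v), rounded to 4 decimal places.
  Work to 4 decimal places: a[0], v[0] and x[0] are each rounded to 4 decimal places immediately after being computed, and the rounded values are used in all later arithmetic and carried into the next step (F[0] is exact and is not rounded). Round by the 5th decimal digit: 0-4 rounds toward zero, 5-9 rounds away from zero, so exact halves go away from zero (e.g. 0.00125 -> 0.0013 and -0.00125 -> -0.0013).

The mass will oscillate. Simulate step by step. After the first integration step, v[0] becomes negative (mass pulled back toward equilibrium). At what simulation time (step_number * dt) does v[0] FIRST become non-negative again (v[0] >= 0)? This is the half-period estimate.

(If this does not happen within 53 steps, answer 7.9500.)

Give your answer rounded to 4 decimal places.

Step 0: x=[5.0000] v=[0.0000]
Step 1: x=[4.8950] v=[-0.7000]
Step 2: x=[4.6903] v=[-1.3650]
Step 3: x=[4.3960] v=[-1.9618]
Step 4: x=[4.0269] v=[-2.4605]
Step 5: x=[3.6015] v=[-2.8361]
Step 6: x=[3.1410] v=[-3.0699]
Step 7: x=[2.6685] v=[-3.1502]
Step 8: x=[2.2076] v=[-3.0730]
Step 9: x=[1.7813] v=[-2.8422]
Step 10: x=[1.4109] v=[-2.4693]
Step 11: x=[1.1150] v=[-1.9729]
Step 12: x=[0.9083] v=[-1.3779]
Step 13: x=[0.8012] v=[-0.7140]
Step 14: x=[0.7990] v=[-0.0144]
Step 15: x=[0.9019] v=[0.6859]
First v>=0 after going negative at step 15, time=2.2500

Answer: 2.2500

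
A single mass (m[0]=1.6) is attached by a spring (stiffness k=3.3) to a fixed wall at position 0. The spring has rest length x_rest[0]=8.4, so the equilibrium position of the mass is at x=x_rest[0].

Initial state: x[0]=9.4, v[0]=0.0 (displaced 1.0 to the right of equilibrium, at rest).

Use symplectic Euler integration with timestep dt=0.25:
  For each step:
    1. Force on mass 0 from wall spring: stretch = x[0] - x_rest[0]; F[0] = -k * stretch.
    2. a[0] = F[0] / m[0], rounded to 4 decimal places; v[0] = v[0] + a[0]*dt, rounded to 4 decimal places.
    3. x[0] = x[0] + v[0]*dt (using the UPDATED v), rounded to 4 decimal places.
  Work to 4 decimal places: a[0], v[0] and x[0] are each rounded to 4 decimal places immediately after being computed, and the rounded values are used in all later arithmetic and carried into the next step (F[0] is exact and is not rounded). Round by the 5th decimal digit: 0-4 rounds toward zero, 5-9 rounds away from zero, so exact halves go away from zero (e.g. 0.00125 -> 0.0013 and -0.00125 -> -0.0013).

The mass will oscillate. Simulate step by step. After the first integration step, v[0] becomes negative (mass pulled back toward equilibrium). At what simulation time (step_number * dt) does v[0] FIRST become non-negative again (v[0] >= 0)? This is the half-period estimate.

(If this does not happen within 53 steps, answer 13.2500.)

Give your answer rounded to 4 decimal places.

Answer: 2.2500

Derivation:
Step 0: x=[9.4000] v=[0.0000]
Step 1: x=[9.2711] v=[-0.5156]
Step 2: x=[9.0299] v=[-0.9648]
Step 3: x=[8.7075] v=[-1.2896]
Step 4: x=[8.3455] v=[-1.4482]
Step 5: x=[7.9905] v=[-1.4201]
Step 6: x=[7.6883] v=[-1.2090]
Step 7: x=[7.4778] v=[-0.8420]
Step 8: x=[7.3862] v=[-0.3665]
Step 9: x=[7.4253] v=[0.1563]
First v>=0 after going negative at step 9, time=2.2500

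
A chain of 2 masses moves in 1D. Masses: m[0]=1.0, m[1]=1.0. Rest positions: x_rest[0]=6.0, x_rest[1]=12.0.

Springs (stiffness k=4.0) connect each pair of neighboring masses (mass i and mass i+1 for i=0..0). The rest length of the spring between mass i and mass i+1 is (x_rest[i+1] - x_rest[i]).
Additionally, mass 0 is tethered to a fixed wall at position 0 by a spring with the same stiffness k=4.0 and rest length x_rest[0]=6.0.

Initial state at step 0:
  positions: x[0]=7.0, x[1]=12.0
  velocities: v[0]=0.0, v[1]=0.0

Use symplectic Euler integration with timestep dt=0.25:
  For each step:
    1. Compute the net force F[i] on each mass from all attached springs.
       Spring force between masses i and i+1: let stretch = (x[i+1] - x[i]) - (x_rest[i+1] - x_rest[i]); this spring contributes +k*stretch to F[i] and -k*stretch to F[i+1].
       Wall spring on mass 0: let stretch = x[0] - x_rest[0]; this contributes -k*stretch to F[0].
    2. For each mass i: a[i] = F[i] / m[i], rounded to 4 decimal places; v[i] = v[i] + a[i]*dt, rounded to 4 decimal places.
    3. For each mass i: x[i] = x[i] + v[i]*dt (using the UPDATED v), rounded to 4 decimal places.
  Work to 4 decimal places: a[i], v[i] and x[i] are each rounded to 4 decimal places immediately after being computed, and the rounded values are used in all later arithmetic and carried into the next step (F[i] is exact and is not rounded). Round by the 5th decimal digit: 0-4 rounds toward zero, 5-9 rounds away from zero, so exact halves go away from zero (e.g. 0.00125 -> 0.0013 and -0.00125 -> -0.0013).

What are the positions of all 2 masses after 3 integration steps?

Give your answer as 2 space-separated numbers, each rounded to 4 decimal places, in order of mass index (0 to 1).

Step 0: x=[7.0000 12.0000] v=[0.0000 0.0000]
Step 1: x=[6.5000 12.2500] v=[-2.0000 1.0000]
Step 2: x=[5.8125 12.5625] v=[-2.7500 1.2500]
Step 3: x=[5.3594 12.6875] v=[-1.8125 0.5000]

Answer: 5.3594 12.6875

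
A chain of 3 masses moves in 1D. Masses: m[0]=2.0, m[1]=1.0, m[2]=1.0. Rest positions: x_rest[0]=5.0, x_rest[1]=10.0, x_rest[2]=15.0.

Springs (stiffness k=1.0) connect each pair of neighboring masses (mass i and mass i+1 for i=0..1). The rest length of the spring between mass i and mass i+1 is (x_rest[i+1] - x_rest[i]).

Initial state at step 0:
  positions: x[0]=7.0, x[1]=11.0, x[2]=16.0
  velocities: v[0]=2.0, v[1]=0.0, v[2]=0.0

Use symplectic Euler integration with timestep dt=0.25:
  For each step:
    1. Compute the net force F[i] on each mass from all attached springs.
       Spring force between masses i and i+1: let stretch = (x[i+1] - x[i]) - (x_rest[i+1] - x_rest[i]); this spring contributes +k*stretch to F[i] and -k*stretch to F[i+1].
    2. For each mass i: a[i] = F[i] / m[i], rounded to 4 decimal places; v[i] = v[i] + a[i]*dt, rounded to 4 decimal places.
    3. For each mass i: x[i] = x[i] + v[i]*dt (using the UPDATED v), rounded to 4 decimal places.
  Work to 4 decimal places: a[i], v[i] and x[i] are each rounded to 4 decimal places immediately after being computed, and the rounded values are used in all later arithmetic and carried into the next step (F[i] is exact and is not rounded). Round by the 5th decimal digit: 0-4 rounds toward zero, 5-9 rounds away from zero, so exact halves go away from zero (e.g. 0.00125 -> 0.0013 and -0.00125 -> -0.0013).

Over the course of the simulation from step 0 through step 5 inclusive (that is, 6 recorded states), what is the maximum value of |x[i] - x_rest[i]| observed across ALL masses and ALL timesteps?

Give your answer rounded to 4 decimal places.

Step 0: x=[7.0000 11.0000 16.0000] v=[2.0000 0.0000 0.0000]
Step 1: x=[7.4688 11.0625 16.0000] v=[1.8750 0.2500 0.0000]
Step 2: x=[7.8936 11.2090 16.0039] v=[1.6992 0.5860 0.0156]
Step 3: x=[8.2658 11.4480 16.0206] v=[1.4886 0.9559 0.0669]
Step 4: x=[8.5812 11.7739 16.0641] v=[1.2614 1.3035 0.1738]
Step 5: x=[8.8401 12.1684 16.1519] v=[1.0355 1.5779 0.3513]
Max displacement = 3.8401

Answer: 3.8401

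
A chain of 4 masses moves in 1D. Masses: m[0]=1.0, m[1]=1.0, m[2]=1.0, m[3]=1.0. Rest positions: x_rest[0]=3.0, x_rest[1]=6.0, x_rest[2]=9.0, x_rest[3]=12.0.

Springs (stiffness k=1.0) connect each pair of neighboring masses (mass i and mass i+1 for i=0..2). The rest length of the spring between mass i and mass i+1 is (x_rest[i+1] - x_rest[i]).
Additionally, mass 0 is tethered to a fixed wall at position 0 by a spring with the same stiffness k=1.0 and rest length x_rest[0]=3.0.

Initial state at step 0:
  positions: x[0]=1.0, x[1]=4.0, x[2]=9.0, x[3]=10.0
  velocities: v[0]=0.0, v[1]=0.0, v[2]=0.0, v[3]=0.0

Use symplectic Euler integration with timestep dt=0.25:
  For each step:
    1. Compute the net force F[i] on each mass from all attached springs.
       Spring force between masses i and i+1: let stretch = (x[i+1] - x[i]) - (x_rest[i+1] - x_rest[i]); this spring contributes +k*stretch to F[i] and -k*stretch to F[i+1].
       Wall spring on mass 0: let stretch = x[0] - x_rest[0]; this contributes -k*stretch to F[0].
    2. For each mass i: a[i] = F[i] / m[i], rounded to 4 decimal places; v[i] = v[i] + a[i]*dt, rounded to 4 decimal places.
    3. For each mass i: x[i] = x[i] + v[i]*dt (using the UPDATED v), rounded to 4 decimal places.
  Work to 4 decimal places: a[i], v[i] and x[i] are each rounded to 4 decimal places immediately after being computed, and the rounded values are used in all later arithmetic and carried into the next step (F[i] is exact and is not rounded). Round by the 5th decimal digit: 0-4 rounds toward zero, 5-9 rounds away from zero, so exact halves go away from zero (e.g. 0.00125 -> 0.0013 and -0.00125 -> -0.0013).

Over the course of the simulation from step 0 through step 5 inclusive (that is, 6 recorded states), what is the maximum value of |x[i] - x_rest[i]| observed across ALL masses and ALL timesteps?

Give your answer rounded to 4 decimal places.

Step 0: x=[1.0000 4.0000 9.0000 10.0000] v=[0.0000 0.0000 0.0000 0.0000]
Step 1: x=[1.1250 4.1250 8.7500 10.1250] v=[0.5000 0.5000 -1.0000 0.5000]
Step 2: x=[1.3672 4.3516 8.2969 10.3516] v=[0.9688 0.9063 -1.8125 0.9063]
Step 3: x=[1.7105 4.6382 7.7256 10.6373] v=[1.3731 1.1465 -2.2852 1.1426]
Step 4: x=[2.1299 4.9348 7.1433 10.9285] v=[1.6774 1.1864 -2.3291 1.1647]
Step 5: x=[2.5915 5.1941 6.6596 11.1706] v=[1.8462 1.0373 -1.9349 0.9684]
Max displacement = 2.3404

Answer: 2.3404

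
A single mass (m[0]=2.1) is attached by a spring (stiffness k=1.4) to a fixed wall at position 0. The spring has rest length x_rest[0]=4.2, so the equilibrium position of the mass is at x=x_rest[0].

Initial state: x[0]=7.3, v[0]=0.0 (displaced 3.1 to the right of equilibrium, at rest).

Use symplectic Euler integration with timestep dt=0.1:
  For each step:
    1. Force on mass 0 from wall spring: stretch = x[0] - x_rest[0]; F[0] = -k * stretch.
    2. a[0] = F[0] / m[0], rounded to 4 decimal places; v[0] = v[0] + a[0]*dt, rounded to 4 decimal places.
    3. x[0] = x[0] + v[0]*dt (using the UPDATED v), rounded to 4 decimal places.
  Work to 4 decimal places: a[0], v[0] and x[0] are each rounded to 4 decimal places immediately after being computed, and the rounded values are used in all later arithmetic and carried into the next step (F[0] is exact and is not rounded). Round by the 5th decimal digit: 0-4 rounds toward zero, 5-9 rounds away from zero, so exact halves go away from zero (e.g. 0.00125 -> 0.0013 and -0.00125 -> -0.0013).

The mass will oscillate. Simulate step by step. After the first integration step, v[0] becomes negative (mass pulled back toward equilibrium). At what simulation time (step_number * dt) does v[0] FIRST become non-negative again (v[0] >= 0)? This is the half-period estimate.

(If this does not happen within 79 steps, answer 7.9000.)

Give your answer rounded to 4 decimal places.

Step 0: x=[7.3000] v=[0.0000]
Step 1: x=[7.2793] v=[-0.2067]
Step 2: x=[7.2381] v=[-0.4120]
Step 3: x=[7.1767] v=[-0.6145]
Step 4: x=[7.0954] v=[-0.8130]
Step 5: x=[6.9948] v=[-1.0060]
Step 6: x=[6.8756] v=[-1.1923]
Step 7: x=[6.7385] v=[-1.3707]
Step 8: x=[6.5845] v=[-1.5399]
Step 9: x=[6.4146] v=[-1.6989]
Step 10: x=[6.2300] v=[-1.8465]
Step 11: x=[6.0318] v=[-1.9818]
Step 12: x=[5.8214] v=[-2.1039]
Step 13: x=[5.6002] v=[-2.2120]
Step 14: x=[5.3697] v=[-2.3054]
Step 15: x=[5.1314] v=[-2.3834]
Step 16: x=[4.8869] v=[-2.4455]
Step 17: x=[4.6378] v=[-2.4913]
Step 18: x=[4.3858] v=[-2.5205]
Step 19: x=[4.1325] v=[-2.5329]
Step 20: x=[3.8797] v=[-2.5284]
Step 21: x=[3.6290] v=[-2.5071]
Step 22: x=[3.3821] v=[-2.4690]
Step 23: x=[3.1407] v=[-2.4145]
Step 24: x=[2.9063] v=[-2.3439]
Step 25: x=[2.6805] v=[-2.2577]
Step 26: x=[2.4649] v=[-2.1564]
Step 27: x=[2.2608] v=[-2.0407]
Step 28: x=[2.0697] v=[-1.9114]
Step 29: x=[1.8928] v=[-1.7694]
Step 30: x=[1.7312] v=[-1.6156]
Step 31: x=[1.5861] v=[-1.4510]
Step 32: x=[1.4584] v=[-1.2767]
Step 33: x=[1.3490] v=[-1.0939]
Step 34: x=[1.2586] v=[-0.9038]
Step 35: x=[1.1878] v=[-0.7077]
Step 36: x=[1.1371] v=[-0.5069]
Step 37: x=[1.1068] v=[-0.3027]
Step 38: x=[1.0972] v=[-0.0965]
Step 39: x=[1.1082] v=[0.1104]
First v>=0 after going negative at step 39, time=3.9000

Answer: 3.9000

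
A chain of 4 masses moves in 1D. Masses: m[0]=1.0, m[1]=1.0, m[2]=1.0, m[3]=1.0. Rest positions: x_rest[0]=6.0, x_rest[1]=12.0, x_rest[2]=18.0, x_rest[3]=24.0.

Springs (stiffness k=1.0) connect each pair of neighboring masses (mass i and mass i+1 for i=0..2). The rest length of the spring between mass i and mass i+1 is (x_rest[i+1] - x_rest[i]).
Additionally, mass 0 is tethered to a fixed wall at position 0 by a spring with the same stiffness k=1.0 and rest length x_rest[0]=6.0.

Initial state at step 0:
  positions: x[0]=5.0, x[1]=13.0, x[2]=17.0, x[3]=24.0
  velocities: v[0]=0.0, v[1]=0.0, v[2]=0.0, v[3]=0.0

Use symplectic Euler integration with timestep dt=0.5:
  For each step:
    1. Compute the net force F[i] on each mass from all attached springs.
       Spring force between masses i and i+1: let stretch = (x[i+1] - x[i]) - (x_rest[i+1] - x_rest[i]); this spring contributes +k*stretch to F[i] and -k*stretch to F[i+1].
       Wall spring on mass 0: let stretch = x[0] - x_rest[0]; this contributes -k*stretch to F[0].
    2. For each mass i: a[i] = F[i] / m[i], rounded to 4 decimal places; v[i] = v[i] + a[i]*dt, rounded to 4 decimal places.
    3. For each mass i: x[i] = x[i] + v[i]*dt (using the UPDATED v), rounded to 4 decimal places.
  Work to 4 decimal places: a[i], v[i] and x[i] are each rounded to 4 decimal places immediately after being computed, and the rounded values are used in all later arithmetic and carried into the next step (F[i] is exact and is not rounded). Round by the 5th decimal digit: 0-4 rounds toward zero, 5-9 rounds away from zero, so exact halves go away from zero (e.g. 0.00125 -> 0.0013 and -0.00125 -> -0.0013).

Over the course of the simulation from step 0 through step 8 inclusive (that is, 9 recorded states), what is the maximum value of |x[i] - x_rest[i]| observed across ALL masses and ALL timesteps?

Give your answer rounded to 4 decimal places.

Answer: 1.3906

Derivation:
Step 0: x=[5.0000 13.0000 17.0000 24.0000] v=[0.0000 0.0000 0.0000 0.0000]
Step 1: x=[5.7500 12.0000 17.7500 23.7500] v=[1.5000 -2.0000 1.5000 -0.5000]
Step 2: x=[6.6250 10.8750 18.5625 23.5000] v=[1.7500 -2.2500 1.6250 -0.5000]
Step 3: x=[6.9063 10.6094 18.6875 23.5157] v=[0.5625 -0.5313 0.2500 0.0313]
Step 4: x=[6.3868 11.4375 18.0000 23.8243] v=[-1.0391 1.6562 -1.3750 0.6172]
Step 5: x=[5.5332 12.6436 17.1280 24.1769] v=[-1.7072 2.4121 -1.7441 0.7051]
Step 6: x=[5.0739 13.1932 16.8971 24.2673] v=[-0.9186 1.0991 -0.4619 0.1807]
Step 7: x=[5.3760 12.6389 17.5828 24.0151] v=[0.6041 -1.1086 1.3713 -0.5044]
Step 8: x=[6.1498 11.5049 18.6406 23.6548] v=[1.5476 -2.2681 2.1155 -0.7206]
Max displacement = 1.3906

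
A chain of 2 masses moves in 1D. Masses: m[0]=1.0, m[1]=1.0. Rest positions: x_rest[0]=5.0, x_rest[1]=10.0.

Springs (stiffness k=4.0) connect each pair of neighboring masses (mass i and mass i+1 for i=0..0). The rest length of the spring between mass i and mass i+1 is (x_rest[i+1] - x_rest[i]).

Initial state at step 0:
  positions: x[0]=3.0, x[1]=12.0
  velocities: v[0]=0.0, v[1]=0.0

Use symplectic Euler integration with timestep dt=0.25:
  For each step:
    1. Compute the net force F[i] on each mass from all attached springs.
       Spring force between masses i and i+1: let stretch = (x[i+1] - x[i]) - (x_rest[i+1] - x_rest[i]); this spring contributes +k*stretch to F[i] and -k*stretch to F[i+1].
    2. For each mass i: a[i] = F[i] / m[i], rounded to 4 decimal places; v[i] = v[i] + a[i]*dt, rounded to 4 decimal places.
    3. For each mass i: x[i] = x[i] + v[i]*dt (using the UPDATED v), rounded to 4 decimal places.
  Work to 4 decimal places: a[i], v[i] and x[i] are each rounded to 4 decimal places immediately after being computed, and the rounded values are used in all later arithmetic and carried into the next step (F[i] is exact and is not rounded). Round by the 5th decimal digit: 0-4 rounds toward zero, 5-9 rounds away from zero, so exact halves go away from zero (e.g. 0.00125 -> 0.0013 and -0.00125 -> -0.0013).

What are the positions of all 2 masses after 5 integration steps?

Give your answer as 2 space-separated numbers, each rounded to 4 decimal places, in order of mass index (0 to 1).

Answer: 6.4375 8.5625

Derivation:
Step 0: x=[3.0000 12.0000] v=[0.0000 0.0000]
Step 1: x=[4.0000 11.0000] v=[4.0000 -4.0000]
Step 2: x=[5.5000 9.5000] v=[6.0000 -6.0000]
Step 3: x=[6.7500 8.2500] v=[5.0000 -5.0000]
Step 4: x=[7.1250 7.8750] v=[1.5000 -1.5000]
Step 5: x=[6.4375 8.5625] v=[-2.7500 2.7500]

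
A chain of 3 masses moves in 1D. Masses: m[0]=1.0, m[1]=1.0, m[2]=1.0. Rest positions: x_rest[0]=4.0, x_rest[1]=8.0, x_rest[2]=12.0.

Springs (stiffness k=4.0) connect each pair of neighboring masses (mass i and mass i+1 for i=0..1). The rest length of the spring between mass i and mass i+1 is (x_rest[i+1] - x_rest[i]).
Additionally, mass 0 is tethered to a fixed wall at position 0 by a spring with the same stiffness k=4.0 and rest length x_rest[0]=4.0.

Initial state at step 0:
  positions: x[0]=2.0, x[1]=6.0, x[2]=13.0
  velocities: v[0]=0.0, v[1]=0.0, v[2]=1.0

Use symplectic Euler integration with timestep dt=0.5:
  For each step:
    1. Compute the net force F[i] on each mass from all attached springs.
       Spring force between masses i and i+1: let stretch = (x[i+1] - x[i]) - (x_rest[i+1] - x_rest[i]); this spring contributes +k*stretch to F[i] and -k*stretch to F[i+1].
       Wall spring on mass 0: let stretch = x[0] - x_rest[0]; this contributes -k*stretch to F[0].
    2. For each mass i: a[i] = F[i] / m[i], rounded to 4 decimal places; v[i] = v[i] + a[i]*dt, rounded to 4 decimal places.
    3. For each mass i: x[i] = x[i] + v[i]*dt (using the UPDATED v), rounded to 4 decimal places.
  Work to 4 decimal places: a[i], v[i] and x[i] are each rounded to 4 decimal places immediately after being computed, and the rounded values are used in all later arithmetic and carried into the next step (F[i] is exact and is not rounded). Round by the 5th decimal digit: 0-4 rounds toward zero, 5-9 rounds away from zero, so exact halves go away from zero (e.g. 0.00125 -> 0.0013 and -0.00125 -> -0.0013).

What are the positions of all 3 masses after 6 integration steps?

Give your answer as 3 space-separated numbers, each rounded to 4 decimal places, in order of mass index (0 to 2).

Step 0: x=[2.0000 6.0000 13.0000] v=[0.0000 0.0000 1.0000]
Step 1: x=[4.0000 9.0000 10.5000] v=[4.0000 6.0000 -5.0000]
Step 2: x=[7.0000 8.5000 10.5000] v=[6.0000 -1.0000 0.0000]
Step 3: x=[4.5000 8.5000 12.5000] v=[-5.0000 0.0000 4.0000]
Step 4: x=[1.5000 8.5000 14.5000] v=[-6.0000 0.0000 4.0000]
Step 5: x=[4.0000 7.5000 14.5000] v=[5.0000 -2.0000 0.0000]
Step 6: x=[6.0000 10.0000 11.5000] v=[4.0000 5.0000 -6.0000]

Answer: 6.0000 10.0000 11.5000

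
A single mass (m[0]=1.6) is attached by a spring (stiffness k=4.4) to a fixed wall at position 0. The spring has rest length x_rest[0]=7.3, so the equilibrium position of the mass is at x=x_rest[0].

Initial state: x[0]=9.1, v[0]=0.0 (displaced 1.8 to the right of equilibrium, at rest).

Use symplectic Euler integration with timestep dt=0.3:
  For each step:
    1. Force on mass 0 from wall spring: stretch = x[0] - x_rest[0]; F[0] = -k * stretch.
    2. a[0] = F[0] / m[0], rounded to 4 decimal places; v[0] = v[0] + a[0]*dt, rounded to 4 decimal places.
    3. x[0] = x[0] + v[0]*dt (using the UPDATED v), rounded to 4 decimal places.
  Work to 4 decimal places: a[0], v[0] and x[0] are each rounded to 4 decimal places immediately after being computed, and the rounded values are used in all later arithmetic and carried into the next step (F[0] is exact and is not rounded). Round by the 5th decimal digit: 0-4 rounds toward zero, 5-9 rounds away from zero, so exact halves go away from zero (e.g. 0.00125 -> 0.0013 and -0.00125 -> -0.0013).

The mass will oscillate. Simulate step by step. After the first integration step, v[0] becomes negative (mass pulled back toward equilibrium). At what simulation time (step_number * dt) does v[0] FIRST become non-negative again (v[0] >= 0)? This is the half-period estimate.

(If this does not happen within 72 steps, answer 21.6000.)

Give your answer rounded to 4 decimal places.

Step 0: x=[9.1000] v=[0.0000]
Step 1: x=[8.6545] v=[-1.4850]
Step 2: x=[7.8738] v=[-2.6025]
Step 3: x=[6.9510] v=[-3.0759]
Step 4: x=[6.1146] v=[-2.7880]
Step 5: x=[5.5716] v=[-1.8100]
Step 6: x=[5.4564] v=[-0.3841]
Step 7: x=[5.7975] v=[1.1369]
First v>=0 after going negative at step 7, time=2.1000

Answer: 2.1000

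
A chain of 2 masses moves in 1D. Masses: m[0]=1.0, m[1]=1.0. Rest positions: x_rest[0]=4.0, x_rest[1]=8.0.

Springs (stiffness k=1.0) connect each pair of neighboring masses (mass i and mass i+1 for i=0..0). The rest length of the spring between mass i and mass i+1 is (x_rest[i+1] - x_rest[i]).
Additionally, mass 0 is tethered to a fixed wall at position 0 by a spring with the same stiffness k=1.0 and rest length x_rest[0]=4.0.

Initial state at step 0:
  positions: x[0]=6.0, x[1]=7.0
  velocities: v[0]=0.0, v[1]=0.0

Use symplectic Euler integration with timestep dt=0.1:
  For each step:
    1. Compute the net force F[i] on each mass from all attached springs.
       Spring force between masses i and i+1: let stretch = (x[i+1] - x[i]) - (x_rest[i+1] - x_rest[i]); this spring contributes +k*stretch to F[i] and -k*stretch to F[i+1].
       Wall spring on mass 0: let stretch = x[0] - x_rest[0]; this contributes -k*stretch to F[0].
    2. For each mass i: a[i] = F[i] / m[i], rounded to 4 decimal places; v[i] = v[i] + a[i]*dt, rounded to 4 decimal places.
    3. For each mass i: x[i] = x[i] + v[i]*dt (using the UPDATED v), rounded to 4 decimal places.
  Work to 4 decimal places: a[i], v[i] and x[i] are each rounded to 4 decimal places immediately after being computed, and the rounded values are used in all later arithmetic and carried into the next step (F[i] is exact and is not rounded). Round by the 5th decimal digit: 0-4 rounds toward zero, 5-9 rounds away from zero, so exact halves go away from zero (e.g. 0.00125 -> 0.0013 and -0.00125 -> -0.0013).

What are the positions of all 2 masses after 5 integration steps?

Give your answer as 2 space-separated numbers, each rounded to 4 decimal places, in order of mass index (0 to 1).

Step 0: x=[6.0000 7.0000] v=[0.0000 0.0000]
Step 1: x=[5.9500 7.0300] v=[-0.5000 0.3000]
Step 2: x=[5.8513 7.0892] v=[-0.9870 0.5920]
Step 3: x=[5.7065 7.1760] v=[-1.4483 0.8682]
Step 4: x=[5.5193 7.2881] v=[-1.8720 1.1213]
Step 5: x=[5.2946 7.4225] v=[-2.2471 1.3444]

Answer: 5.2946 7.4225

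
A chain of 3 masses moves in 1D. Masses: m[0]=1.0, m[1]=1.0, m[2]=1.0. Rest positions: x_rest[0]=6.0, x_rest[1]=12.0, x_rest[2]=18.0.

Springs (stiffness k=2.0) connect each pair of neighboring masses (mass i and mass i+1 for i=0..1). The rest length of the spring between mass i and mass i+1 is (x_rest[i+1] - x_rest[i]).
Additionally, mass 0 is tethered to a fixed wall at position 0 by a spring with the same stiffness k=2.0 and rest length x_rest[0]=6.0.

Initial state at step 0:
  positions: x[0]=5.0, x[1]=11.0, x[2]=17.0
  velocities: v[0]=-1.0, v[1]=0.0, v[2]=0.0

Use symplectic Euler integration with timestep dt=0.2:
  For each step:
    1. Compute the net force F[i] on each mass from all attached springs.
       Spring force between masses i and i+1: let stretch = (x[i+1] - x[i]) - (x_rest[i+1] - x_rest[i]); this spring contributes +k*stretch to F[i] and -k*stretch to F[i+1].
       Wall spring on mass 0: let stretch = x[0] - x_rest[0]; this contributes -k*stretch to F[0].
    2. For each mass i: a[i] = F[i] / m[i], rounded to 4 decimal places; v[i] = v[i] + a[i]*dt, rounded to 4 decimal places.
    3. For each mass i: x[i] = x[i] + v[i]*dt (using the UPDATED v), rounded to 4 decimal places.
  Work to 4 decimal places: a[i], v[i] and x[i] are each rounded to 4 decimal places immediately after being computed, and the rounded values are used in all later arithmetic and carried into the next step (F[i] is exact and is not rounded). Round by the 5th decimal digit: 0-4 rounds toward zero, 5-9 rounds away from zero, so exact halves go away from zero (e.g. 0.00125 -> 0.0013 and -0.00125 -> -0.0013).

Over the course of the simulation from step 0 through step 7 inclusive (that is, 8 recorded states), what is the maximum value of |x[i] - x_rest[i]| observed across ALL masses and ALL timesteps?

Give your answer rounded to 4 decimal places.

Step 0: x=[5.0000 11.0000 17.0000] v=[-1.0000 0.0000 0.0000]
Step 1: x=[4.8800 11.0000 17.0000] v=[-0.6000 0.0000 0.0000]
Step 2: x=[4.8592 10.9904 17.0000] v=[-0.1040 -0.0480 0.0000]
Step 3: x=[4.9402 10.9711 16.9992] v=[0.4048 -0.0966 -0.0038]
Step 4: x=[5.1084 10.9516 16.9962] v=[0.8411 -0.0977 -0.0150]
Step 5: x=[5.3354 10.9482 16.9896] v=[1.1350 -0.0171 -0.0328]
Step 6: x=[5.5846 10.9791 16.9797] v=[1.2460 0.1543 -0.0494]
Step 7: x=[5.8186 11.0584 16.9698] v=[1.1700 0.3967 -0.0496]
Max displacement = 1.1408

Answer: 1.1408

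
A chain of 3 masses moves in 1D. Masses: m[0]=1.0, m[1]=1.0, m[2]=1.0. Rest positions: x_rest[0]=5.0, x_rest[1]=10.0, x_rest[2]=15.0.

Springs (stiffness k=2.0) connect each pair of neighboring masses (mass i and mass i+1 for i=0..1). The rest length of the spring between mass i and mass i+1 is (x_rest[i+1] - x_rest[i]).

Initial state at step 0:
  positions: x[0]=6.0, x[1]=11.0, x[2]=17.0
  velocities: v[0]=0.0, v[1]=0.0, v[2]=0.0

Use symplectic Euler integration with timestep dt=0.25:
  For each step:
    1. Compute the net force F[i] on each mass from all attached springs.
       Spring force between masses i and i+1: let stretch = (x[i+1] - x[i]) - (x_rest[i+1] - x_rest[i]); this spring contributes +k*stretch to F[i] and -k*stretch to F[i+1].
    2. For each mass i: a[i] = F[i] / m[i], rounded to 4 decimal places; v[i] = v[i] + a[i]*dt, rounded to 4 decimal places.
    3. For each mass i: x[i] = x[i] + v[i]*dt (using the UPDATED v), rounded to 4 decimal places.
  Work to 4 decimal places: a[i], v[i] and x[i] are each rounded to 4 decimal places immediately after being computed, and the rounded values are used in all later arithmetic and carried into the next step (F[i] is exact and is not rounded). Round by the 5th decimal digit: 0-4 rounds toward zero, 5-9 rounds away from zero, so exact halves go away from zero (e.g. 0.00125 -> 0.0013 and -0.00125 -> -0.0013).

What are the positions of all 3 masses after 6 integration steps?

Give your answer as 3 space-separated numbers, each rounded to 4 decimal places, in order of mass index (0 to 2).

Answer: 6.5675 11.5501 15.8827

Derivation:
Step 0: x=[6.0000 11.0000 17.0000] v=[0.0000 0.0000 0.0000]
Step 1: x=[6.0000 11.1250 16.8750] v=[0.0000 0.5000 -0.5000]
Step 2: x=[6.0156 11.3281 16.6563] v=[0.0625 0.8125 -0.8750]
Step 3: x=[6.0703 11.5332 16.3965] v=[0.2188 0.8204 -1.0391]
Step 4: x=[6.1829 11.6634 16.1538] v=[0.4503 0.5206 -0.9708]
Step 5: x=[6.3556 11.6698 15.9748] v=[0.6906 0.0256 -0.7160]
Step 6: x=[6.5675 11.5501 15.8827] v=[0.8477 -0.4790 -0.3685]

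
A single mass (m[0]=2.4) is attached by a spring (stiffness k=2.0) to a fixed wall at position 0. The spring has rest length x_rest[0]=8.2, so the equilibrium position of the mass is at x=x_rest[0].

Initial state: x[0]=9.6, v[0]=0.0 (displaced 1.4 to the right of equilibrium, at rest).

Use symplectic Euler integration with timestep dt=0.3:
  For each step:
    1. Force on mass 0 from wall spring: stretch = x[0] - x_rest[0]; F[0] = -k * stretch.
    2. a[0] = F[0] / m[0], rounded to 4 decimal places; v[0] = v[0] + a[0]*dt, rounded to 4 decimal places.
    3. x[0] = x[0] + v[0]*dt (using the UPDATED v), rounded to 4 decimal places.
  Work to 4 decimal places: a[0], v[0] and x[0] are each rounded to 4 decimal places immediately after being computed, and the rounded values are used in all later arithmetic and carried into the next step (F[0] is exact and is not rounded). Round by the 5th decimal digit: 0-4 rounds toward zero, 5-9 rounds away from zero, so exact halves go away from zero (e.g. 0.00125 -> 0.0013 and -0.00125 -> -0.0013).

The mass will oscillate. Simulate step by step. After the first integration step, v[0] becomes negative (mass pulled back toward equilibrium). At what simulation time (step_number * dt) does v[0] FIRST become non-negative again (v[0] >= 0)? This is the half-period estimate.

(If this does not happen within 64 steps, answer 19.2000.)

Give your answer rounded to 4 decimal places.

Step 0: x=[9.6000] v=[0.0000]
Step 1: x=[9.4950] v=[-0.3500]
Step 2: x=[9.2929] v=[-0.6738]
Step 3: x=[9.0088] v=[-0.9470]
Step 4: x=[8.6640] v=[-1.1492]
Step 5: x=[8.2844] v=[-1.2652]
Step 6: x=[7.8985] v=[-1.2863]
Step 7: x=[7.5352] v=[-1.2109]
Step 8: x=[7.2218] v=[-1.0447]
Step 9: x=[6.9818] v=[-0.8001]
Step 10: x=[6.8332] v=[-0.4955]
Step 11: x=[6.7871] v=[-0.1538]
Step 12: x=[6.8469] v=[0.1994]
First v>=0 after going negative at step 12, time=3.6000

Answer: 3.6000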